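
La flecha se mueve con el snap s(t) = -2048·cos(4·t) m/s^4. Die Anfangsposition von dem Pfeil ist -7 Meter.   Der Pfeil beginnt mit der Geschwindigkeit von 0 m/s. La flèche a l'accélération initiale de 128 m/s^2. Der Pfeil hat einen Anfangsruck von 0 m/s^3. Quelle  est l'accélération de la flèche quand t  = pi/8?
Nous devons intégrer notre équation du snap s(t) = -2048·cos(4·t) 2 fois. En prenant ∫s(t)dt et en appliquant j(0) = 0, nous trouvons j(t) = -512·sin(4·t). En prenant ∫j(t)dt et en appliquant a(0) = 128, nous trouvons a(t) = 128·cos(4·t). Nous avons l'accélération a(t) = 128·cos(4·t). En substituant t = pi/8: a(pi/8) = 0.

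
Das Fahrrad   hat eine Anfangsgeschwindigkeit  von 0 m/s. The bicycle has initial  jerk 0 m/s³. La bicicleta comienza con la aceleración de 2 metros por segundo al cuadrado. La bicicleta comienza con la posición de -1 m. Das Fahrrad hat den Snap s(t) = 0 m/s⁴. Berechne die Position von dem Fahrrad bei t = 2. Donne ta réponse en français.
Pour résoudre ceci, nous devons prendre 4 primitives de notre équation du snap s(t) = 0. L'intégrale du snap est le jerk. En utilisant j(0) = 0, nous obtenons j(t) = 0. En prenant ∫j(t)dt et en appliquant a(0) = 2, nous trouvons a(t) = 2. En intégrant l'accélération et en utilisant la condition initiale v(0) = 0, nous obtenons v(t) = 2·t. En intégrant la vitesse et en utilisant la condition initiale x(0) = -1, nous obtenons x(t) = t^2 - 1. En utilisant x(t) = t^2 - 1 et en substituant t = 2, nous trouvons x = 3.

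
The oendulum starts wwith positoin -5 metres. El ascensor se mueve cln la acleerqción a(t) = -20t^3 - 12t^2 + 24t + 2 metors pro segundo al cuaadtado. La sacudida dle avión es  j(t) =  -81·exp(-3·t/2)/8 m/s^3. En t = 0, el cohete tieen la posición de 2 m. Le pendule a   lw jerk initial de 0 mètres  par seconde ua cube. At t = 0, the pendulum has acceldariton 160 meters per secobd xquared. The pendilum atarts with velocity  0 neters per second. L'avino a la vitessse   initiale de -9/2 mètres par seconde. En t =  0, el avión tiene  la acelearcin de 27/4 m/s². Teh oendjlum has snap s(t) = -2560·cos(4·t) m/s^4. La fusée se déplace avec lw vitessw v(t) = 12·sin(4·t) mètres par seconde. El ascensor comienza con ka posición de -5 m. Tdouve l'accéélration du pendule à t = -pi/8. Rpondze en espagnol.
Necesitamos integrar nuestra ecuación del snap s(t) = -2560·cos(4·t) 2 veces. Tomando ∫s(t)dt y aplicando j(0) = 0, encontramos j(t) = -640·sin(4·t). La integral de la sacudida, con a(0) = 160, da la aceleración: a(t) = 160·cos(4·t). De la ecuación de la aceleración a(t) = 160·cos(4·t), sustituimos t = -pi/8 para obtener a = 0.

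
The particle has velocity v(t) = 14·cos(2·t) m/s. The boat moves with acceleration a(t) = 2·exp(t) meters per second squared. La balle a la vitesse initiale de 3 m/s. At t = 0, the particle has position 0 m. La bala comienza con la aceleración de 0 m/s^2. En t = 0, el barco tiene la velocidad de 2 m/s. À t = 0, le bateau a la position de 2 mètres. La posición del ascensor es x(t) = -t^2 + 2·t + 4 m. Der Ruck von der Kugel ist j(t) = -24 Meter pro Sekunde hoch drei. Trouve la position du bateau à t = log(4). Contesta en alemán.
Ausgehend von der Beschleunigung a(t) = 2·exp(t), nehmen wir 2 Stammfunktionen. Die Stammfunktion von der Beschleunigung ist die Geschwindigkeit. Mit v(0) = 2 erhalten wir v(t) = 2·exp(t). Mit ∫v(t)dt und Anwendung von x(0) = 2, finden wir x(t) = 2·exp(t). Wir haben die Position x(t) = 2·exp(t). Durch Einsetzen von t = log(4): x(log(4)) = 8.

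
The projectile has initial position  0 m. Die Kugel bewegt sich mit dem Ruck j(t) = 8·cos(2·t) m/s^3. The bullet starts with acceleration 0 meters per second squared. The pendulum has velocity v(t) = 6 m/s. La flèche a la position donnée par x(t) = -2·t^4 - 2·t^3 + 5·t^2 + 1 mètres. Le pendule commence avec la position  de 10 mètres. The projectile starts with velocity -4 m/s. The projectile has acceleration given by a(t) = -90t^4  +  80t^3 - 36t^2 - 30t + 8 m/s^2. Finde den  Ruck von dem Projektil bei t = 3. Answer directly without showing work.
j(3) = -7806.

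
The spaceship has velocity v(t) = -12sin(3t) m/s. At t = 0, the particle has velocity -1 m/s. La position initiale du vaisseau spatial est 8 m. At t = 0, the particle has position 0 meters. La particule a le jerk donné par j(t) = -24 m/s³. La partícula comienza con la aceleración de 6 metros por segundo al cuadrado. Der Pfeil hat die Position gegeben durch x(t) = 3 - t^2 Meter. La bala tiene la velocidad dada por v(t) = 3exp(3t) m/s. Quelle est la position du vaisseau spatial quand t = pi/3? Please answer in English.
We need to integrate our velocity equation v(t) = -12·sin(3·t) 1 time. Finding the antiderivative of v(t) and using x(0) = 8: x(t) = 4·cos(3·t) + 4. We have position x(t) = 4·cos(3·t) + 4. Substituting t = pi/3: x(pi/3) = 0.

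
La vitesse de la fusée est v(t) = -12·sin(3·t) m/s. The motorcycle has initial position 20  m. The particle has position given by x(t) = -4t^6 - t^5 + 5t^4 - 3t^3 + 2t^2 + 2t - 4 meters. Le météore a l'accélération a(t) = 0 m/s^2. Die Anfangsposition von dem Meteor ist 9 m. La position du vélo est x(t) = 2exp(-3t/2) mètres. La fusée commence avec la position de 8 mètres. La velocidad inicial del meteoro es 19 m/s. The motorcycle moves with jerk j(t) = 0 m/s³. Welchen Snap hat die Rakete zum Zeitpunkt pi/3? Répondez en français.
En partant de la vitesse v(t) = -12·sin(3·t), nous prenons 3 dérivées. En prenant d/dt de v(t), nous trouvons a(t) = -36·cos(3·t). En dérivant l'accélération, nous obtenons le jerk: j(t) = 108·sin(3·t). La dérivée du jerk donne le snap: s(t) = 324·cos(3·t). Nous avons le snap s(t) = 324·cos(3·t). En substituant t = pi/3: s(pi/3) = -324.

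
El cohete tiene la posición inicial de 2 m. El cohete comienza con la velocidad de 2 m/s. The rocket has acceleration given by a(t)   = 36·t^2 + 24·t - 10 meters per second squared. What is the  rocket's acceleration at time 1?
From the given acceleration equation a(t) = 36·t^2 + 24·t - 10, we substitute t = 1 to get a = 50.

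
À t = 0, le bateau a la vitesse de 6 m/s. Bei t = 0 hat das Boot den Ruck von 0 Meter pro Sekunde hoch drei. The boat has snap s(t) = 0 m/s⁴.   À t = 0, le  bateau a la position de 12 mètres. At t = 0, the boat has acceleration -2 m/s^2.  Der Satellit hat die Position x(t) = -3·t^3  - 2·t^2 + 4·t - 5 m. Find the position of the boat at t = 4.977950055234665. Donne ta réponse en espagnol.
Necesitamos integrar nuestra ecuación del snap s(t) = 0 4 veces. Integrando el snap y usando la condición inicial j(0) = 0, obtenemos j(t) = 0. Tomando ∫j(t)dt y aplicando a(0) = -2, encontramos a(t) = -2. Integrando la aceleración y usando la condición inicial v(0) = 6, obtenemos v(t) = 6 - 2·t. Integrando la velocidad y usando la condición inicial x(0) = 12, obtenemos x(t) = -t^2 + 6·t + 12. Usando x(t) = -t^2 + 6·t + 12 y sustituyendo t = 4.977950055234665, encontramos x = 17.0877135789972.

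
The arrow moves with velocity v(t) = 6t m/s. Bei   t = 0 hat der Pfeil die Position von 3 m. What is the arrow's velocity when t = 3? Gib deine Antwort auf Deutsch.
Mit v(t) = 6·t und Einsetzen von t = 3, finden wir v = 18.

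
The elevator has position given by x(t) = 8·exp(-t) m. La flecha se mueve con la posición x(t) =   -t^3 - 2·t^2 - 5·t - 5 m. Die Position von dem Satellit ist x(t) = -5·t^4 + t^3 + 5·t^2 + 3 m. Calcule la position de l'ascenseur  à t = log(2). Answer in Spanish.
De la ecuación de la posición x(t) = 8·exp(-t), sustituimos t = log(2) para obtener x = 4.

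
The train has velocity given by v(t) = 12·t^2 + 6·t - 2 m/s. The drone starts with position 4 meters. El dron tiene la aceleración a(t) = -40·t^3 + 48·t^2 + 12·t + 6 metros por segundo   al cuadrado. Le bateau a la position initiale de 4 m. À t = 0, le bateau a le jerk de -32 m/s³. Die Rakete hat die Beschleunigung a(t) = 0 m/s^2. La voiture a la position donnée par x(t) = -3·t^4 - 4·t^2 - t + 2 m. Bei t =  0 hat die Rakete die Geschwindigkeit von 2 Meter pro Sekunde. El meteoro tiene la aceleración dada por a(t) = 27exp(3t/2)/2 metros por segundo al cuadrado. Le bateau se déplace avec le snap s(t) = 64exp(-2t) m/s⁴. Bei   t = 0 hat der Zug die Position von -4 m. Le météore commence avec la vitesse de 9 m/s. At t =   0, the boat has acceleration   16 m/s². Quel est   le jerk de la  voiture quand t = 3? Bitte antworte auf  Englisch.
We must differentiate our position equation x(t) = -3·t^4 - 4·t^2 - t + 2 3 times. Differentiating position, we get velocity: v(t) = -12·t^3 - 8·t - 1. Taking d/dt of v(t), we find a(t) = -36·t^2 - 8. The derivative of acceleration gives jerk: j(t) = -72·t. From the given jerk equation j(t) = -72·t, we substitute t = 3 to get j = -216.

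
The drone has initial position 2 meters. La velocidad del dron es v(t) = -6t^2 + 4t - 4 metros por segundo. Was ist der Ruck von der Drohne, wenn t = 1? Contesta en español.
Debemos derivar nuestra ecuación de la velocidad v(t) = -6·t^2 + 4·t - 4 2 veces. La derivada de la velocidad da la aceleración: a(t) = 4 - 12·t. Tomando d/dt de a(t), encontramos j(t) = -12. De la ecuación de la sacudida j(t) = -12, sustituimos t = 1 para obtener j = -12.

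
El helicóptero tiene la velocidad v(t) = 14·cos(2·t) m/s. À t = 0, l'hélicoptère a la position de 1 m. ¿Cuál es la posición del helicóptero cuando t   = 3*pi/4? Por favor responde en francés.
Pour résoudre ceci, nous devons prendre 1 intégrale de notre équation de la vitesse v(t) = 14·cos(2·t). L'intégrale de la vitesse, avec x(0) = 1, donne la position: x(t) = 7·sin(2·t) + 1. De l'équation de la position x(t) = 7·sin(2·t) + 1, nous substituons t = 3*pi/4 pour obtenir x = -6.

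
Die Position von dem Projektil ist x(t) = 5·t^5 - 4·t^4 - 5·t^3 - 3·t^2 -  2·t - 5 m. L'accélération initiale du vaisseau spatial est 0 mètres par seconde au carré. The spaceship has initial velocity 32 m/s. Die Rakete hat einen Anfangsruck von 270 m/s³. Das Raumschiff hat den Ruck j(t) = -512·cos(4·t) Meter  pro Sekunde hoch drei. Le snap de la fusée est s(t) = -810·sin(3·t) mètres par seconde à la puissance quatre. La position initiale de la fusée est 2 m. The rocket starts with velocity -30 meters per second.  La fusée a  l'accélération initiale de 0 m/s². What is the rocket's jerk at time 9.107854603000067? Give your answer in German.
Wir müssen unsere Gleichung für den Snap s(t) = -810·sin(3·t) 1-mal integrieren. Die Stammfunktion von dem Snap ist der Ruck. Mit j(0) = 270 erhalten wir j(t) = 270·cos(3·t). Wir haben den Ruck j(t) = 270·cos(3·t). Durch Einsetzen von t = 9.107854603000067: j(9.107854603000067) = -156.885262420819.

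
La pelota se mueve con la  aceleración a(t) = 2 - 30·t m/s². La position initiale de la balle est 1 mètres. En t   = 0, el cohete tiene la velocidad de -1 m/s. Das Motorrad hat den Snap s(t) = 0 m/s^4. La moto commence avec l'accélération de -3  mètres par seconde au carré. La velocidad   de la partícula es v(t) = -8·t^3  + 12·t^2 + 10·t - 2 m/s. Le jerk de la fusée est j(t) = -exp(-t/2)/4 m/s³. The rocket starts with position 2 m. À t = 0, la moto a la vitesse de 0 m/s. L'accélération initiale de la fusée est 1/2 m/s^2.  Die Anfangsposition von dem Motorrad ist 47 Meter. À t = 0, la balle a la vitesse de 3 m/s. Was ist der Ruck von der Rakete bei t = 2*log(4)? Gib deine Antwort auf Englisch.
Using j(t) = -exp(-t/2)/4 and substituting t = 2*log(4), we find j = -1/16.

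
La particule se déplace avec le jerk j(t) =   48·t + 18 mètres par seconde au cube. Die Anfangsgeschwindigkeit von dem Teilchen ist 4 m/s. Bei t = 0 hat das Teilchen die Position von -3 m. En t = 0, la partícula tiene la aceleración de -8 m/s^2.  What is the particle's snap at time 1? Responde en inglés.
To solve this, we need to take 1 derivative of our jerk equation j(t) = 48·t + 18. The derivative of jerk gives snap: s(t) = 48. Using s(t) = 48 and substituting t = 1, we find s = 48.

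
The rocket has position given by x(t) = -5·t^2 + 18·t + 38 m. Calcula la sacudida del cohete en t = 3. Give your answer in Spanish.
Para resolver esto, necesitamos tomar 3 derivadas de nuestra ecuación de la posición x(t) = -5·t^2 + 18·t + 38. Derivando la posición, obtenemos la velocidad: v(t) = 18 - 10·t. Derivando la velocidad, obtenemos la aceleración: a(t) = -10. La derivada de la aceleración da la sacudida: j(t) = 0. Usando j(t) = 0 y sustituyendo t = 3, encontramos j = 0.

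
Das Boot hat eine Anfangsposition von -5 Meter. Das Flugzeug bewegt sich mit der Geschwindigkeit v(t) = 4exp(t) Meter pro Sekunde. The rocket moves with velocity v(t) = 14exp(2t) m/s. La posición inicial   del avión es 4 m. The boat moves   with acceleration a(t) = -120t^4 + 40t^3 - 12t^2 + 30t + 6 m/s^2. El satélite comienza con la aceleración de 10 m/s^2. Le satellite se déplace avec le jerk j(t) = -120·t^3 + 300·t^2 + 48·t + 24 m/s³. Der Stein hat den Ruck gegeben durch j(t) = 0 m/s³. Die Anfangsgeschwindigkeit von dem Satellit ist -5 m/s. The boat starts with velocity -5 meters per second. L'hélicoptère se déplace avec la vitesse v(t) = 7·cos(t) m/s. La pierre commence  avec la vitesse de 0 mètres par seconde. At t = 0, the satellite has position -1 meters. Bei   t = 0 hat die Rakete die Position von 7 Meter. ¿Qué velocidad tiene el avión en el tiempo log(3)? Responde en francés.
De l'équation de la vitesse v(t) = 4·exp(t), nous substituons t = log(3) pour obtenir v = 12.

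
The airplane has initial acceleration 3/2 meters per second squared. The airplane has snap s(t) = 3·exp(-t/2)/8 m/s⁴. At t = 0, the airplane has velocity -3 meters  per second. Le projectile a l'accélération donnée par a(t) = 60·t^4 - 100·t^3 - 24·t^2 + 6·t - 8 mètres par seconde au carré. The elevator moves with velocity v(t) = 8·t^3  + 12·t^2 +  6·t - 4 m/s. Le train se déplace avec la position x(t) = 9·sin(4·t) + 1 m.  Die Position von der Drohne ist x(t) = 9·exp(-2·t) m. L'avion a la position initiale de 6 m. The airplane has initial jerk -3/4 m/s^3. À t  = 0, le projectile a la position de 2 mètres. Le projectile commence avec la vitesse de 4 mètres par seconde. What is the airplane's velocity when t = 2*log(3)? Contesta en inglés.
To find the answer, we compute 3 antiderivatives of s(t) = 3·exp(-t/2)/8. The antiderivative of snap is jerk. Using j(0) = -3/4, we get j(t) = -3·exp(-t/2)/4. The antiderivative of jerk is acceleration. Using a(0) = 3/2, we get a(t) = 3·exp(-t/2)/2. The integral of acceleration is velocity. Using v(0) = -3, we get v(t) = -3·exp(-t/2). From the given velocity equation v(t) = -3·exp(-t/2), we substitute t = 2*log(3) to get v = -1.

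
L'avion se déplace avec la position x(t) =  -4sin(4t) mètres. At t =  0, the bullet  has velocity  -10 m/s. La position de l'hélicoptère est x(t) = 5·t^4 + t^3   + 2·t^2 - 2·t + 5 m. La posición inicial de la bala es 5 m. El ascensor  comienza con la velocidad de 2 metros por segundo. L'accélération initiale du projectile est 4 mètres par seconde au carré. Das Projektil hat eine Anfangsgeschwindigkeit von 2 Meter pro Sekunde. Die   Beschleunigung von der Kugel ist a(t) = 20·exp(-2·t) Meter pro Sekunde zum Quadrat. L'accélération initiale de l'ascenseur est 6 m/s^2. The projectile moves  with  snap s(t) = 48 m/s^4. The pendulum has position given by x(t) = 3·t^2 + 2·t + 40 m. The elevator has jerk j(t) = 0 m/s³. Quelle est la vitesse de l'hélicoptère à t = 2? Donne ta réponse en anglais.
To solve this, we need to take 1 derivative of our position equation x(t) = 5·t^4 + t^3 + 2·t^2 - 2·t + 5. The derivative of position gives velocity: v(t) = 20·t^3 + 3·t^2 + 4·t - 2. Using v(t) = 20·t^3 + 3·t^2 + 4·t - 2 and substituting t = 2, we find v = 178.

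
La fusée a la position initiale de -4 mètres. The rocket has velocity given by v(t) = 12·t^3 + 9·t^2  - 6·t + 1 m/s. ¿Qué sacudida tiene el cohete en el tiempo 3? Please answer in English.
We must differentiate our velocity equation v(t) = 12·t^3 + 9·t^2 - 6·t + 1 2 times. Differentiating velocity, we get acceleration: a(t) = 36·t^2 + 18·t - 6. Differentiating acceleration, we get jerk: j(t) = 72·t + 18. From the given jerk equation j(t) = 72·t + 18, we substitute t = 3 to get j = 234.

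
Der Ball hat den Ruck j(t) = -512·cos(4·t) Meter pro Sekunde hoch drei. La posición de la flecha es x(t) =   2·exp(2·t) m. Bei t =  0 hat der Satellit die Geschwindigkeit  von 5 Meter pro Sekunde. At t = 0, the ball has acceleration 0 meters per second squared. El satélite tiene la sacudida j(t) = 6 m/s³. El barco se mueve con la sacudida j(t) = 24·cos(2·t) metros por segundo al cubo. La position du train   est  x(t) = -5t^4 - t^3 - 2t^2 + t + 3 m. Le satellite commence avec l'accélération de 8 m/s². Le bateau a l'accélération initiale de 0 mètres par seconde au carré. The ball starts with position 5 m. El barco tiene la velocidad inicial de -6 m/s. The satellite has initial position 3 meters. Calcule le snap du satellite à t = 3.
En partant du jerk j(t) = 6, nous prenons 1 dérivée. En prenant d/dt de j(t), nous trouvons s(t) = 0. Nous avons le snap s(t) = 0. En substituant t = 3: s(3) = 0.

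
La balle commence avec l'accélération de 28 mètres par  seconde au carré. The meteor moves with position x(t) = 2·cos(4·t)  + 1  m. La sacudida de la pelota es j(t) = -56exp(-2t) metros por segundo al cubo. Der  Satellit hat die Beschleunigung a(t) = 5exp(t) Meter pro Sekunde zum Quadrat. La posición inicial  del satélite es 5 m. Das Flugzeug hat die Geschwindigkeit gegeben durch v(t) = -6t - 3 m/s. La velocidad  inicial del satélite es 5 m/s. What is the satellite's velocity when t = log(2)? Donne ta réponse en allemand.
Wir müssen die Stammfunktion unserer Gleichung für die Beschleunigung a(t) = 5·exp(t) 1-mal finden. Die Stammfunktion von der Beschleunigung ist die Geschwindigkeit. Mit v(0) = 5 erhalten wir v(t) = 5·exp(t). Mit v(t) = 5·exp(t) und Einsetzen von t = log(2), finden wir v = 10.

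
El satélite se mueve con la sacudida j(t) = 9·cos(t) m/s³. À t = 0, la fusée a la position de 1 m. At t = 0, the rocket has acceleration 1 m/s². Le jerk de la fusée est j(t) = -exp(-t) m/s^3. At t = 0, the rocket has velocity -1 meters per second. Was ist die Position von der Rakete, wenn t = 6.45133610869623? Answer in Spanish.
Debemos encontrar la integral de nuestra ecuación de la sacudida j(t) = -exp(-t) 3 veces. Tomando ∫j(t)dt y aplicando a(0) = 1, encontramos a(t) = exp(-t). La integral de la aceleración es la velocidad. Usando v(0) = -1, obtenemos v(t) = -exp(-t). Integrando la velocidad y usando la condición inicial x(0) = 1, obtenemos x(t) = exp(-t). Tenemos la posición x(t) = exp(-t). Sustituyendo t = 6.45133610869623: x(6.45133610869623) = 0.00157841182945726.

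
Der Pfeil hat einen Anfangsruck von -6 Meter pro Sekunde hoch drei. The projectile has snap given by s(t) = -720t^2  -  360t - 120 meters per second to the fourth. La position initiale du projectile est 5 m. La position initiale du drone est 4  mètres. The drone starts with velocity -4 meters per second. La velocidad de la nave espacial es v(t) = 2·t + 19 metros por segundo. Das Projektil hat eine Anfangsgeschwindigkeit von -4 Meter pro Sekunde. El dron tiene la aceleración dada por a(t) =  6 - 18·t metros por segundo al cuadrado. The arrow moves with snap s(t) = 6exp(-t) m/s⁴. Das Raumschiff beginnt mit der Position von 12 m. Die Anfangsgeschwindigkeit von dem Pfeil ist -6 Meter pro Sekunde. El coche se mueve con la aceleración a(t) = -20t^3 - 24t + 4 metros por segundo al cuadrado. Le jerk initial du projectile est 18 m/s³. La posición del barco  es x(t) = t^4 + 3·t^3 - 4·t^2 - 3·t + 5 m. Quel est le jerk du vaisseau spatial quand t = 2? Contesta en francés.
Nous devons dériver notre équation de la vitesse v(t) = 2·t + 19 2 fois. En prenant d/dt de v(t), nous trouvons a(t) = 2. La dérivée de l'accélération donne le jerk: j(t) = 0. De l'équation du jerk j(t) = 0, nous substituons t = 2 pour obtenir j = 0.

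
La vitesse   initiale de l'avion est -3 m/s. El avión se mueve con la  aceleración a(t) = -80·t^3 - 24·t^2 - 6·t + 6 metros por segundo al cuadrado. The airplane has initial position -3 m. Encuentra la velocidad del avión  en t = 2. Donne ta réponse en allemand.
Wir müssen die Stammfunktion unserer Gleichung für die Beschleunigung a(t) = -80·t^3 - 24·t^2 - 6·t + 6 1-mal finden. Die Stammfunktion von der Beschleunigung ist die Geschwindigkeit. Mit v(0) = -3 erhalten wir v(t) = -20·t^4 - 8·t^3 - 3·t^2 + 6·t - 3. Aus der Gleichung für die Geschwindigkeit v(t) = -20·t^4 - 8·t^3 - 3·t^2 + 6·t - 3, setzen wir t = 2 ein und erhalten v = -387.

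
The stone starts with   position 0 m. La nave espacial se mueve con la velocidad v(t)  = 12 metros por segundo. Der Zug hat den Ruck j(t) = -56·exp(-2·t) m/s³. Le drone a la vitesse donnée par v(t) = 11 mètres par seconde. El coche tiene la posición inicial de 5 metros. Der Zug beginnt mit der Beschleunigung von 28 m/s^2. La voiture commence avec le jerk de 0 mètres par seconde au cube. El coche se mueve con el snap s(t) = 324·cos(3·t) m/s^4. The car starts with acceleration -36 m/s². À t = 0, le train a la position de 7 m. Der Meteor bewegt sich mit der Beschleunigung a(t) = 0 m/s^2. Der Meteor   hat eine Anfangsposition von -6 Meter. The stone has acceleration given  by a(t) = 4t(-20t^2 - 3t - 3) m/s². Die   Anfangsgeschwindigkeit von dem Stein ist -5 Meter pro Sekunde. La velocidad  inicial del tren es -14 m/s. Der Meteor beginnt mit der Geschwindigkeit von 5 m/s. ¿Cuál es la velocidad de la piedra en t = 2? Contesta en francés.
Nous devons intégrer notre équation de l'accélération a(t) = 4·t·(-20·t^2 - 3·t - 3) 1 fois. En intégrant l'accélération et en utilisant la condition initiale v(0) = -5, nous obtenons v(t) = -20·t^4 - 4·t^3 - 6·t^2 - 5. Nous avons la vitesse v(t) = -20·t^4 - 4·t^3 - 6·t^2 - 5. En substituant t = 2: v(2) = -381.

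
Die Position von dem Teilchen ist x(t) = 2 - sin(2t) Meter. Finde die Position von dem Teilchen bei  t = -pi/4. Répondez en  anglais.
Using x(t) = 2 - sin(2·t) and substituting t = -pi/4, we find x = 3.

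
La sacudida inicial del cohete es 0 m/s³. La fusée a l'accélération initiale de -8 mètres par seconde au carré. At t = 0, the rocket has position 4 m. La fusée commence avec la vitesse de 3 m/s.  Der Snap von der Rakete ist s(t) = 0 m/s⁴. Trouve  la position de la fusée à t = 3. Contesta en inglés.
To find the answer, we compute 4 integrals of s(t) = 0. The antiderivative of snap, with j(0) = 0, gives jerk: j(t) = 0. The antiderivative of jerk, with a(0) = -8, gives acceleration: a(t) = -8. The integral of acceleration is velocity. Using v(0) = 3, we get v(t) = 3 - 8·t. The integral of velocity is position. Using x(0) = 4, we get x(t) = -4·t^2 + 3·t + 4. From the given position equation x(t) = -4·t^2 + 3·t + 4, we substitute t = 3 to get x = -23.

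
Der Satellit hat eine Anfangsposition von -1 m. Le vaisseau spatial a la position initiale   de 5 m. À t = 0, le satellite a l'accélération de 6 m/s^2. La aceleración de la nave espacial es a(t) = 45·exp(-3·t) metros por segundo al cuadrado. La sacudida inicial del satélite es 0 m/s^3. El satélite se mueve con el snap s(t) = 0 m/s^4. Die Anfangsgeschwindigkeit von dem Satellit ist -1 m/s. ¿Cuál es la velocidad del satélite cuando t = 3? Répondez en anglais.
We must find the antiderivative of our snap equation s(t) = 0 3 times. Taking ∫s(t)dt and applying j(0) = 0, we find j(t) = 0. Taking ∫j(t)dt and applying a(0) = 6, we find a(t) = 6. Integrating acceleration and using the initial condition v(0) = -1, we get v(t) = 6·t - 1. From the given velocity equation v(t) = 6·t - 1, we substitute t = 3 to get v = 17.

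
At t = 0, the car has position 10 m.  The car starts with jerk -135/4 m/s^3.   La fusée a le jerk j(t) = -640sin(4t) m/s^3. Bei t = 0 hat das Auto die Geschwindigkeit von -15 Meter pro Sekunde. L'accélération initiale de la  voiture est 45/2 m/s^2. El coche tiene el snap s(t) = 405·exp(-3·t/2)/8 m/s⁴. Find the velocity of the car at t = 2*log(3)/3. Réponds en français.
Nous devons intégrer notre équation du snap s(t) = 405·exp(-3·t/2)/8 3 fois. La primitive du snap, avec j(0) = -135/4, donne le jerk: j(t) = -135·exp(-3·t/2)/4. La primitive du jerk, avec a(0) = 45/2, donne l'accélération: a(t) = 45·exp(-3·t/2)/2. En intégrant l'accélération et en utilisant la condition initiale v(0) = -15, nous obtenons v(t) = -15·exp(-3·t/2). En utilisant v(t) = -15·exp(-3·t/2) et en substituant t = 2*log(3)/3, nous trouvons v = -5.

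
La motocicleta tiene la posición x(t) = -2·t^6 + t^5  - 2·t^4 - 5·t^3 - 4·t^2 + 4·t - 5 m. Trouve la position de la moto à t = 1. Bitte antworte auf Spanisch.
Tenemos la posición x(t) = -2·t^6 + t^5 - 2·t^4 - 5·t^3 - 4·t^2 + 4·t - 5. Sustituyendo t = 1: x(1) = -13.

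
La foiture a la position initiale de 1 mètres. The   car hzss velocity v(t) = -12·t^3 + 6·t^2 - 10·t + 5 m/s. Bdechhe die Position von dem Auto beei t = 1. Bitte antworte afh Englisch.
Starting from velocity v(t) = -12·t^3 + 6·t^2 - 10·t + 5, we take 1 antiderivative. Finding the integral of v(t) and using x(0) = 1: x(t) = -3·t^4 + 2·t^3 - 5·t^2 + 5·t + 1. We have position x(t) = -3·t^4 + 2·t^3 - 5·t^2 + 5·t + 1. Substituting t = 1: x(1) = 0.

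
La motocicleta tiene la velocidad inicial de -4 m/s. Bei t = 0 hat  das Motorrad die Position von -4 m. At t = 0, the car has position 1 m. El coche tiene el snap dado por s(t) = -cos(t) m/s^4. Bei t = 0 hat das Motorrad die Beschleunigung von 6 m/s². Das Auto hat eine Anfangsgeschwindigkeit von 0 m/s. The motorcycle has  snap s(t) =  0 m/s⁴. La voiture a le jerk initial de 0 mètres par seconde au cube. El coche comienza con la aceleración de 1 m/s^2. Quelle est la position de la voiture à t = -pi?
En partant du snap s(t) = -cos(t), nous prenons 4 intégrales. L'intégrale du snap est le jerk. En utilisant j(0) = 0, nous obtenons j(t) = -sin(t). L'intégrale du jerk, avec a(0) = 1, donne l'accélération: a(t) = cos(t). En intégrant l'accélération et en utilisant la condition initiale v(0) = 0, nous obtenons v(t) = sin(t). En prenant ∫v(t)dt et en appliquant x(0) = 1, nous trouvons x(t) = 2 - cos(t). De l'équation de la position x(t) = 2 - cos(t), nous substituons t = -pi pour obtenir x = 3.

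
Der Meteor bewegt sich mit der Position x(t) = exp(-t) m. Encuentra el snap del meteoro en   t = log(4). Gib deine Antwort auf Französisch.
Pour résoudre ceci, nous devons prendre 4 dérivées de notre équation de la position x(t) = exp(-t). La dérivée de la position donne la vitesse: v(t) = -exp(-t). En dérivant la vitesse, nous obtenons l'accélération: a(t) = exp(-t). En dérivant l'accélération, nous obtenons le jerk: j(t) = -exp(-t). En dérivant le jerk, nous obtenons le snap: s(t) = exp(-t). En utilisant s(t) = exp(-t) et en substituant t = log(4), nous trouvons s = 1/4.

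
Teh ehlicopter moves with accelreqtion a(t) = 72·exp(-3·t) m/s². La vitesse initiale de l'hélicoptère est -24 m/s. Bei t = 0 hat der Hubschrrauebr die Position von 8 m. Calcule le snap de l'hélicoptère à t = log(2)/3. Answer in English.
We must differentiate our acceleration equation a(t) = 72·exp(-3·t) 2 times. Taking d/dt of a(t), we find j(t) = -216·exp(-3·t). The derivative of jerk gives snap: s(t) = 648·exp(-3·t). Using s(t) = 648·exp(-3·t) and substituting t = log(2)/3, we find s = 324.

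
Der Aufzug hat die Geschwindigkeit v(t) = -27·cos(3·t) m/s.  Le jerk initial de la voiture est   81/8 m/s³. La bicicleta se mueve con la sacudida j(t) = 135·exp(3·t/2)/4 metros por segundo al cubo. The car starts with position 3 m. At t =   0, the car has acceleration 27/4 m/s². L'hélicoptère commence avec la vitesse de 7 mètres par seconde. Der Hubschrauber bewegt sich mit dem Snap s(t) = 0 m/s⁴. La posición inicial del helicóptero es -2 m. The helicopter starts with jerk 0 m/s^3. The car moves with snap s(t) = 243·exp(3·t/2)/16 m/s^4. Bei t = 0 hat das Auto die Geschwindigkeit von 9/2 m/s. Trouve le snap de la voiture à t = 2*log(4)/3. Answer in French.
De l'équation du snap s(t) = 243·exp(3·t/2)/16, nous substituons t = 2*log(4)/3 pour obtenir s = 243/4.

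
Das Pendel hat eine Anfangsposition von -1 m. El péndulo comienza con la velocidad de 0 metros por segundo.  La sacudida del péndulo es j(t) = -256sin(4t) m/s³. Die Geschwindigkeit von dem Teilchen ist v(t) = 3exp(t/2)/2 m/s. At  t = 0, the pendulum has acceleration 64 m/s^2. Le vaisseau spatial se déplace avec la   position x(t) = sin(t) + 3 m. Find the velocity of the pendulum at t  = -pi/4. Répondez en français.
Pour résoudre ceci, nous devons prendre 2 primitives de notre équation du jerk j(t) = -256·sin(4·t). La primitive du jerk, avec a(0) = 64, donne l'accélération: a(t) = 64·cos(4·t). L'intégrale de l'accélération, avec v(0) = 0, donne la vitesse: v(t) = 16·sin(4·t). Nous avons la vitesse v(t) = 16·sin(4·t). En substituant t = -pi/4: v(-pi/4) = 0.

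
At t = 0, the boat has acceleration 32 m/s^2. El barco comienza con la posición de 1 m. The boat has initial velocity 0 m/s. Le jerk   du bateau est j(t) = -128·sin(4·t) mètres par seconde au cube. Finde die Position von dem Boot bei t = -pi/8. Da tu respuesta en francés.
Pour résoudre ceci, nous devons prendre 3 primitives de notre équation du jerk j(t) = -128·sin(4·t). L'intégrale du jerk est l'accélération. En utilisant a(0) = 32, nous obtenons a(t) = 32·cos(4·t). En intégrant l'accélération et en utilisant la condition initiale v(0) = 0, nous obtenons v(t) = 8·sin(4·t). L'intégrale de la vitesse est la position. En utilisant x(0) = 1, nous obtenons x(t) = 3 - 2·cos(4·t). En utilisant x(t) = 3 - 2·cos(4·t) et en substituant t = -pi/8, nous trouvons x = 3.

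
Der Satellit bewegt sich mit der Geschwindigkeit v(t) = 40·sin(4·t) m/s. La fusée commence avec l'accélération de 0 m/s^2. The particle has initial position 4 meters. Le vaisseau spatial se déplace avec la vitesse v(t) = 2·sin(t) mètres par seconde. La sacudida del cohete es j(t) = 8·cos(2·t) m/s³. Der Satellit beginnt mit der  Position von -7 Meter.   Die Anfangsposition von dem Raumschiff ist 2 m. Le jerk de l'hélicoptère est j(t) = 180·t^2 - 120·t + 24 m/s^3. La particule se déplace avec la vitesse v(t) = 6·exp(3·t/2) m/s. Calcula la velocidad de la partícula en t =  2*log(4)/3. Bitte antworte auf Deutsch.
Wir haben die Geschwindigkeit v(t) = 6·exp(3·t/2). Durch Einsetzen von t = 2*log(4)/3: v(2*log(4)/3) = 24.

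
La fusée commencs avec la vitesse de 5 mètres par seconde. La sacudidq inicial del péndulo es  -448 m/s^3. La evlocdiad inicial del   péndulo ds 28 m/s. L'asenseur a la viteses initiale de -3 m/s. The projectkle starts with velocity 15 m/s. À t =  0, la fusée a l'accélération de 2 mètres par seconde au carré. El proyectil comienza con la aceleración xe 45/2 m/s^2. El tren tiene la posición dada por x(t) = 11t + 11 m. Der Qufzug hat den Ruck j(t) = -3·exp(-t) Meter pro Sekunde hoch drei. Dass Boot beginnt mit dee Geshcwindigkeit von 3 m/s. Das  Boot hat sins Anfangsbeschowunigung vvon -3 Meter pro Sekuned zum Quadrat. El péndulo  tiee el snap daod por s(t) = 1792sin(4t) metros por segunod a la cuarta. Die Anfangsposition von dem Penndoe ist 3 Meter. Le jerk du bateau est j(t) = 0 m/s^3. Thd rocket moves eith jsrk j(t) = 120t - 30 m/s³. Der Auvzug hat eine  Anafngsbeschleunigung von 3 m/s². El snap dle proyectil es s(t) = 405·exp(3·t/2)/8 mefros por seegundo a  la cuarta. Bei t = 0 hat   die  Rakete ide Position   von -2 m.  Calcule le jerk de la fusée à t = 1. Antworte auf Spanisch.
Tenemos la sacudida j(t) = 120·t - 30. Sustituyendo t = 1: j(1) = 90.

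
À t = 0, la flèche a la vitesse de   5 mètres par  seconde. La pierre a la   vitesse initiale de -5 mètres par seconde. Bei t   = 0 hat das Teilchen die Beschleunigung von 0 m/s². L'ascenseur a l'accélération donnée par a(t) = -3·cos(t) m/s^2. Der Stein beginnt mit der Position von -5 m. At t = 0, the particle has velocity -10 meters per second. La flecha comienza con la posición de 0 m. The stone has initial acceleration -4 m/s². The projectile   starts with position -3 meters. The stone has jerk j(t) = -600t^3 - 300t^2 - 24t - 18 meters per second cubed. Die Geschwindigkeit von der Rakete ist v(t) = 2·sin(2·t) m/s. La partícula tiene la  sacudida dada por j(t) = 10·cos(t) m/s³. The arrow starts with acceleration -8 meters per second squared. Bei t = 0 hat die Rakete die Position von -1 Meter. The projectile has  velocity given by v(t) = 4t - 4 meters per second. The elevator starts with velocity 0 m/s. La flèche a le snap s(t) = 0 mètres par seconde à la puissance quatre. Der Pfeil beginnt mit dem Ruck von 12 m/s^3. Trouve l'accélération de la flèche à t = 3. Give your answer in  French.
En partant du snap s(t) = 0, nous prenons 2 primitives. En prenant ∫s(t)dt et en appliquant j(0) = 12, nous trouvons j(t) = 12. L'intégrale du jerk, avec a(0) = -8, donne l'accélération: a(t) = 12·t - 8. En utilisant a(t) = 12·t - 8 et en substituant t = 3, nous trouvons a = 28.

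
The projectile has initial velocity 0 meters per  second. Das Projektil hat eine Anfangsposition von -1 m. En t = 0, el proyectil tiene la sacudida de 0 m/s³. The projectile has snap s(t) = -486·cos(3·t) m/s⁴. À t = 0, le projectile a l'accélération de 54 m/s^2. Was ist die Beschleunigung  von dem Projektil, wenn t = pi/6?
Wir müssen unsere Gleichung für den Snap s(t) = -486·cos(3·t) 2-mal integrieren. Die Stammfunktion von dem Snap ist der Ruck. Mit j(0) = 0 erhalten wir j(t) = -162·sin(3·t). Das Integral von dem Ruck, mit a(0) = 54, ergibt die Beschleunigung: a(t) = 54·cos(3·t). Wir haben die Beschleunigung a(t) = 54·cos(3·t). Durch Einsetzen von t = pi/6: a(pi/6) = 0.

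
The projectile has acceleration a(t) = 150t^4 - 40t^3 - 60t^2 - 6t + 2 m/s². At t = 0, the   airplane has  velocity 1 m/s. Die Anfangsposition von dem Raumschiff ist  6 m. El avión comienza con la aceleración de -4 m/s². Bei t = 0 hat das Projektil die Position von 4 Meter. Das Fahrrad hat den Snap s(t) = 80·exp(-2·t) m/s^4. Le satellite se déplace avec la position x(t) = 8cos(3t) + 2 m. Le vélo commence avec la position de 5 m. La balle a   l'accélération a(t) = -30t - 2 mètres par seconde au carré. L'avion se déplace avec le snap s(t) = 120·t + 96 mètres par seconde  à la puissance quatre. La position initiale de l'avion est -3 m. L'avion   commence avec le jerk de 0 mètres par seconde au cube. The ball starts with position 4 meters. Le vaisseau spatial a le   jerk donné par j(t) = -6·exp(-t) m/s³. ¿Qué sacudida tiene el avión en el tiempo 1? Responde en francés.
Nous devons trouver la primitive de notre équation du snap s(t) = 120·t + 96 1 fois. En intégrant le snap et en utilisant la condition initiale j(0) = 0, nous obtenons j(t) = 12·t·(5·t + 8). De l'équation du jerk j(t) = 12·t·(5·t + 8), nous substituons t = 1 pour obtenir j = 156.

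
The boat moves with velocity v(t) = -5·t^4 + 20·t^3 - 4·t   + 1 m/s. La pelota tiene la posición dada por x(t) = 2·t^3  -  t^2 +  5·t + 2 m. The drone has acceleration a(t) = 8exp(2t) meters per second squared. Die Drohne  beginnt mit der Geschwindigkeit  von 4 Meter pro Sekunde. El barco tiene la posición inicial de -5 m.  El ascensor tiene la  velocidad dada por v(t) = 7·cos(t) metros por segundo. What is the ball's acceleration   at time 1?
To solve this, we need to take 2 derivatives of our position equation x(t) = 2·t^3 - t^2 + 5·t + 2. Taking d/dt of x(t), we find v(t) = 6·t^2 - 2·t + 5. Taking d/dt of v(t), we find a(t) = 12·t - 2. Using a(t) = 12·t - 2 and substituting t = 1, we find a = 10.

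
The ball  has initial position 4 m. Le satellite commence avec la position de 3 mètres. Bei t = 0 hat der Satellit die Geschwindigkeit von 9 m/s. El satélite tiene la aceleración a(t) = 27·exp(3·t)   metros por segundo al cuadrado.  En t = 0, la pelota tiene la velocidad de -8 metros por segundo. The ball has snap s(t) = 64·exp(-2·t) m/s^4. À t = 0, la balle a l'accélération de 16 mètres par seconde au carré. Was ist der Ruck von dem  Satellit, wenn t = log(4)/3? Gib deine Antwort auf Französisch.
En partant de l'accélération a(t) = 27·exp(3·t), nous prenons 1 dérivée. En prenant d/dt de a(t), nous trouvons j(t) = 81·exp(3·t). En utilisant j(t) = 81·exp(3·t) et en substituant t = log(4)/3, nous trouvons j = 324.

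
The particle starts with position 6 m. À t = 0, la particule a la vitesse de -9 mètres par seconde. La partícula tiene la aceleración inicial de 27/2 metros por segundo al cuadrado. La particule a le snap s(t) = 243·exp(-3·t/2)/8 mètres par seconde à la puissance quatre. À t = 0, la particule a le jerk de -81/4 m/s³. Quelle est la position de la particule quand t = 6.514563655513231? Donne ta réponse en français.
En partant du snap s(t) = 243·exp(-3·t/2)/8, nous prenons 4 primitives. En prenant ∫s(t)dt et en appliquant j(0) = -81/4, nous trouvons j(t) = -81·exp(-3·t/2)/4. La primitive du jerk, avec a(0) = 27/2, donne l'accélération: a(t) = 27·exp(-3·t/2)/2. La primitive de l'accélération est la vitesse. En utilisant v(0) = -9, nous obtenons v(t) = -9·exp(-3·t/2). L'intégrale de la vitesse, avec x(0) = 6, donne la position: x(t) = 6·exp(-3·t/2). De l'équation de la position x(t) = 6·exp(-3·t/2), nous substituons t = 6.514563655513231 pour obtenir x = 0.000342209986385027.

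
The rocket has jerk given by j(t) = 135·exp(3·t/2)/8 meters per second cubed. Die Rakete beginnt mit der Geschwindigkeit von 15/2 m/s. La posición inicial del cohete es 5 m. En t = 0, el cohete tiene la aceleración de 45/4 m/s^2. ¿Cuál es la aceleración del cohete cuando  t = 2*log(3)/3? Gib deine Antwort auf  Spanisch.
Para resolver esto, necesitamos tomar 1 antiderivada de nuestra ecuación de la sacudida j(t) = 135·exp(3·t/2)/8. La integral de la sacudida, con a(0) = 45/4, da la aceleración: a(t) = 45·exp(3·t/2)/4. De la ecuación de la aceleración a(t) = 45·exp(3·t/2)/4, sustituimos t = 2*log(3)/3 para obtener a = 135/4.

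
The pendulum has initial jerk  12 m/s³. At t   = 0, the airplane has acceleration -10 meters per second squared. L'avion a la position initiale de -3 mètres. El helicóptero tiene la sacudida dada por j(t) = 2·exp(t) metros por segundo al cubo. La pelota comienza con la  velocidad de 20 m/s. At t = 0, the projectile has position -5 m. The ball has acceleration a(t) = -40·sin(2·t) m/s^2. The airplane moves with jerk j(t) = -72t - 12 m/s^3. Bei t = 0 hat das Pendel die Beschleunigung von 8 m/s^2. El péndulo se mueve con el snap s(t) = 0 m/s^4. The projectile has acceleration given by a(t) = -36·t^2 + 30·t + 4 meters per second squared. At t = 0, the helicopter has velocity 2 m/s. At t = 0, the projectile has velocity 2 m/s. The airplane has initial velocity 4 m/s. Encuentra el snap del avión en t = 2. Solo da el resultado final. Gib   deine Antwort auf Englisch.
The snap at t = 2 is s = -72.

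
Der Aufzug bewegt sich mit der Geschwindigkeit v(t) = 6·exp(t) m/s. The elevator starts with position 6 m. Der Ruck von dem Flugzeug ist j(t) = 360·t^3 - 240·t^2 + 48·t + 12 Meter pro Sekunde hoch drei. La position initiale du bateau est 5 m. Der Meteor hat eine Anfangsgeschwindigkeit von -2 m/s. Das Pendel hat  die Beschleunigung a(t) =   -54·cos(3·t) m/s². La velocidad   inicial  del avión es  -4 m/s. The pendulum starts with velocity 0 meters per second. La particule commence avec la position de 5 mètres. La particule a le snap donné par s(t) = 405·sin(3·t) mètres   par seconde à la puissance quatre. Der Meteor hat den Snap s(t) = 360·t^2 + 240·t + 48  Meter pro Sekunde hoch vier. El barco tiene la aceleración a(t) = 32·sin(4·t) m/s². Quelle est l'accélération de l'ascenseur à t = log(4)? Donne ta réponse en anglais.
We must differentiate our velocity equation v(t) = 6·exp(t) 1 time. The derivative of velocity gives acceleration: a(t) = 6·exp(t). Using a(t) = 6·exp(t) and substituting t = log(4), we find a = 24.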